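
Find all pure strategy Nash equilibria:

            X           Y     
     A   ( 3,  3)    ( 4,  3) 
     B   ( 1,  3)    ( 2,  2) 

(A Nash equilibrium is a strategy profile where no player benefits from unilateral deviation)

Nash equilibrium: (A, X), (A, Y)

Work:
Best responses:
  P1 vs X: payoffs [3, 1] → best response A (payoff 3)
  P1 vs Y: payoffs [4, 2] → best response A (payoff 4)
  P2 vs A: payoffs [3, 3] → best response X/Y (payoff 3)
  P2 vs B: payoffs [3, 2] → best response X (payoff 3)
Mutual best responses: (A,X), (A,Y) → Nash equilibria.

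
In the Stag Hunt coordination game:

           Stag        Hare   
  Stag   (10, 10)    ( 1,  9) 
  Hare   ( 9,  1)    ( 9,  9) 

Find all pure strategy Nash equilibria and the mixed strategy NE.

Pure NE: (Stag, Stag) and (Hare, Hare); Mixed NE: p = 0.8889, q = 0.8889

Work:
Check pure NE:
(Stag, Stag): (10, 10) - no unilateral deviation beneficial
(Hare, Hare): (9, 9) - no unilateral deviation beneficial
Mixed NE: P1 plays Stag with p = 0.8889, P2 plays Stag with q = 0.8889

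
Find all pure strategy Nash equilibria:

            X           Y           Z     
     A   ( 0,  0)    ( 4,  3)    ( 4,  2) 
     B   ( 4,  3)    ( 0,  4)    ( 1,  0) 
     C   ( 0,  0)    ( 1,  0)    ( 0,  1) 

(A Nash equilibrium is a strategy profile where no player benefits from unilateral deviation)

Nash equilibrium: (A, Y)

Work:
Best responses:
  P1 vs X: payoffs [0, 4, 0] → best response B (payoff 4)
  P1 vs Y: payoffs [4, 0, 1] → best response A (payoff 4)
  P1 vs Z: payoffs [4, 1, 0] → best response A (payoff 4)
  P2 vs A: payoffs [0, 3, 2] → best response Y (payoff 3)
  P2 vs B: payoffs [3, 4, 0] → best response Y (payoff 4)
  P2 vs C: payoffs [0, 0, 1] → best response Z (payoff 1)
Mutual best responses: (A,Y) → Nash equilibria.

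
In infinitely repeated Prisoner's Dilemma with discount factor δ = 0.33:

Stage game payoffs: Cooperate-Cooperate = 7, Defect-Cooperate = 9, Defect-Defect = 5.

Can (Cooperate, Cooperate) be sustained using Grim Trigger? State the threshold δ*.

δ* = 0.5; since δ = 0.33 < 0.5, cooperation cannot be sustained

Work:
For Grim Trigger:
Cooperate forever: 7/(1-δ)
Defect then punished: 9 + 5·δ/(1-δ)
Need: 7/(1-δ) ≥ 9 + 5·δ/(1-δ)
Solving: δ ≥ (T-R)/(T-P) = (9-7)/(9-5) = 0.5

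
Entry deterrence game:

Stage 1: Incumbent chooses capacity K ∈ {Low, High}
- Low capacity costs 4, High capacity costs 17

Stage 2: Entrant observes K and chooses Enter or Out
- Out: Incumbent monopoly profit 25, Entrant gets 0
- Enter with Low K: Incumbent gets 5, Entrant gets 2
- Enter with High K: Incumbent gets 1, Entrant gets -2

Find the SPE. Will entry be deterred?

SPE: (High, Enter|Low, Out|High); Entry deterred. Incumbent net profit = 8

Work:
After Low K: Entrant enters (2 > 0)
After High K: Entrant stays out (-2 < 0)
Incumbent: Low → 5−4=1, High → 25−17=8
Incumbent chooses High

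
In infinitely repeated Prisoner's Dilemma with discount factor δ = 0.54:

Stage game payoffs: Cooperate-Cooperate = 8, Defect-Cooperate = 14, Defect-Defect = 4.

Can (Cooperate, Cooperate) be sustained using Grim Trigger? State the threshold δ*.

δ* = 0.6; since δ = 0.54 < 0.6, cooperation cannot be sustained

Work:
For Grim Trigger:
Cooperate forever: 8/(1-δ)
Defect then punished: 14 + 4·δ/(1-δ)
Need: 8/(1-δ) ≥ 14 + 4·δ/(1-δ)
Solving: δ ≥ (T-R)/(T-P) = (14-8)/(14-4) = 0.6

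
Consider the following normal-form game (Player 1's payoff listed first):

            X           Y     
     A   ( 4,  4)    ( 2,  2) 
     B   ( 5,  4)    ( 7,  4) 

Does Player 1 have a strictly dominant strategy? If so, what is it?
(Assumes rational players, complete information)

Yes, Player 1's strictly dominant strategy is B

Work:
A strategy strictly dominates another if it gives a strictly higher payoff against every opponent action. Compare each pair of P1's strategies column-by-column:
  A vs B: [4 vs 5, 2 vs 7] → A does not strictly dominate B (column X: 4 ≤ 5)
  B vs A: [5 vs 4, 7 vs 2] → B strictly dominates A
B strictly dominates every other strategy → strictly dominant.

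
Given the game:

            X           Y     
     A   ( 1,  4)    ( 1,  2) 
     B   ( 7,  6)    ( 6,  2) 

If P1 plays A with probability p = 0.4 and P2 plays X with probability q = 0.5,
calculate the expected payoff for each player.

E[P1] = 4.3, E[P2] = 3.6

Work:
E[P1] = p·q·π₁(A,X) + p·(1-q)·π₁(A,Y) + (1-p)·q·π₁(B,X) + (1-p)·(1-q)·π₁(B,Y)
= 0.4·0.5·1 + 0.4·0.5·1 + 0.6·0.5·7 + 0.6·0.5·6
= 4.3

E[P2] = 3.6 (similar calculation)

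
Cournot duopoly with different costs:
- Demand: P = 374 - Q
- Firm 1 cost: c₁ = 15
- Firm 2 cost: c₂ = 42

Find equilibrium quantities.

q₁* = 128.67, q₂* = 101.67

Work:
Reaction: q₁ = (374 - 15 - q₂)/2
Reaction: q₂ = (374 - 42 - q₁)/2
Solve simultaneously:
q₁* = (374 - 2×15 + 42)/3 = 128.67
q₂* = (374 - 2×42 + 15)/3 = 101.67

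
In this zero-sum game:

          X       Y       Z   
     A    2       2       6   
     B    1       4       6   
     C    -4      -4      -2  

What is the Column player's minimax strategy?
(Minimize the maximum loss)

Column should play X, value = 2

Work:
Column player minimizes Row's maximum payoff:
Column X: max payoff to Row = 2
Column Y: max payoff to Row = 4
Column Z: max payoff to Row = 6
Minimum is 2, achieved by column X.
Minimax strategy: X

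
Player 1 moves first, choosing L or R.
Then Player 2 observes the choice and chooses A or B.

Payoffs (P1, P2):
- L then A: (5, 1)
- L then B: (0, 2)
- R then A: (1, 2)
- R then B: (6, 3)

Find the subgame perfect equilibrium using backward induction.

P1 plays R, P2 plays B after L and B after R; Payoff (6, 3)

Work:
Backward induction:
After L: P2 chooses B → P1 gets 0
After R: P2 chooses B → P1 gets 6
P1 chooses R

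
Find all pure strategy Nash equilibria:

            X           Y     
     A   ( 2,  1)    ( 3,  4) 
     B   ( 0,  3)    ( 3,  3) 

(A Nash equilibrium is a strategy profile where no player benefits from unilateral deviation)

Nash equilibrium: (A, Y), (B, Y)

Work:
Best responses:
  P1 vs X: payoffs [2, 0] → best response A (payoff 2)
  P1 vs Y: payoffs [3, 3] → best response A/B (payoff 3)
  P2 vs A: payoffs [1, 4] → best response Y (payoff 4)
  P2 vs B: payoffs [3, 3] → best response X/Y (payoff 3)
Mutual best responses: (A,Y), (B,Y) → Nash equilibria.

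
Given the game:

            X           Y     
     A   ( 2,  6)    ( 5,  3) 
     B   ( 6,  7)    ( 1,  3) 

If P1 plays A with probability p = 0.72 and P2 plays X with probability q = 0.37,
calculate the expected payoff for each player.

E[P1] = 3.5988, E[P2] = 4.2136

Work:
E[P1] = p·q·π₁(A,X) + p·(1-q)·π₁(A,Y) + (1-p)·q·π₁(B,X) + (1-p)·(1-q)·π₁(B,Y)
= 0.72·0.37·2 + 0.72·0.63·5 + 0.28·0.37·6 + 0.28·0.63·1
= 3.5988

E[P2] = 4.2136 (similar calculation)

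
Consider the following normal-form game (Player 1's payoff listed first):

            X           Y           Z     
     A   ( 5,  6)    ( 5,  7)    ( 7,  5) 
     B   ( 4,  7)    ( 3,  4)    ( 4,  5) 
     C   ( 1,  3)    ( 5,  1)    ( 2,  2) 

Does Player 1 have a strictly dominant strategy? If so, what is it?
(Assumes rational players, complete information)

No strictly dominant strategy exists for Player 1

Work:
A strategy strictly dominates another if it gives a strictly higher payoff against every opponent action. Compare each pair of P1's strategies column-by-column:
  A vs B: [5 vs 4, 5 vs 3, 7 vs 4] → A strictly dominates B
  A vs C: [5 vs 1, 5 vs 5, 7 vs 2] → A does not strictly dominate C (column Y: 5 ≤ 5)
  B vs A: [4 vs 5, 3 vs 5, 4 vs 7] → B does not strictly dominate A (column X: 4 ≤ 5)
  B vs C: [4 vs 1, 3 vs 5, 4 vs 2] → B does not strictly dominate C (column Y: 3 ≤ 5)
  C vs A: [1 vs 5, 5 vs 5, 2 vs 7] → C does not strictly dominate A (column X: 1 ≤ 5)
  C vs B: [1 vs 4, 5 vs 3, 2 vs 4] → C does not strictly dominate B (column X: 1 ≤ 4)
No single strategy strictly dominates all others → no strictly dominant strategy.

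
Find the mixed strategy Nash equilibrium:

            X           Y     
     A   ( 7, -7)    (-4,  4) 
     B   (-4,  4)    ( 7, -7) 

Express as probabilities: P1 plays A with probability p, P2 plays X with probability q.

p = 0.5, q = 0.5

Work:
Find probabilities that make opponent indifferent:
P2 chooses q to make P1 indifferent between A and B
P1 chooses p to make P2 indifferent between X and Y
Mixed NE: P1 plays (A: 0.5, B: 0.5), P2 plays (X: 0.5, Y: 0.5)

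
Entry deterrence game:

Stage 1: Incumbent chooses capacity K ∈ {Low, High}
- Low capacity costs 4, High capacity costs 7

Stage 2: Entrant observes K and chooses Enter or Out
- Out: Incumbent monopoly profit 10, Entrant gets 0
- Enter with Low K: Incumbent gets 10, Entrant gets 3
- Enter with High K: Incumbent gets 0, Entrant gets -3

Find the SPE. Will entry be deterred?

SPE: (Low, Enter|Low, Out|High); Entry not deterred. Incumbent net profit = 6, Entrant gets 3

Work:
After Low K: Entrant enters (3 > 0)
After High K: Entrant stays out (-3 < 0)
Incumbent: Low → 10−4=6, High → 10−7=3
Incumbent chooses Low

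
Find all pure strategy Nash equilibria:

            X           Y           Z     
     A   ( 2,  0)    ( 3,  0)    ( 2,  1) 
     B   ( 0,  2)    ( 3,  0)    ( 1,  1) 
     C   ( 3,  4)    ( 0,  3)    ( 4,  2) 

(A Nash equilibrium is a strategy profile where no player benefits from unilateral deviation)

Nash equilibrium: (C, X)

Work:
Best responses:
  P1 vs X: payoffs [2, 0, 3] → best response C (payoff 3)
  P1 vs Y: payoffs [3, 3, 0] → best response A/B (payoff 3)
  P1 vs Z: payoffs [2, 1, 4] → best response C (payoff 4)
  P2 vs A: payoffs [0, 0, 1] → best response Z (payoff 1)
  P2 vs B: payoffs [2, 0, 1] → best response X (payoff 2)
  P2 vs C: payoffs [4, 3, 2] → best response X (payoff 4)
Mutual best responses: (C,X) → Nash equilibria.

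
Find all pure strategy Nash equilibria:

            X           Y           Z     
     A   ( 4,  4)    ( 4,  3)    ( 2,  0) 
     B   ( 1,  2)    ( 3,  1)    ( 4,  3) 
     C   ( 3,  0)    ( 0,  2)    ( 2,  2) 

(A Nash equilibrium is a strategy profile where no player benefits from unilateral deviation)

Nash equilibrium: (A, X), (B, Z)

Work:
Best responses:
  P1 vs X: payoffs [4, 1, 3] → best response A (payoff 4)
  P1 vs Y: payoffs [4, 3, 0] → best response A (payoff 4)
  P1 vs Z: payoffs [2, 4, 2] → best response B (payoff 4)
  P2 vs A: payoffs [4, 3, 0] → best response X (payoff 4)
  P2 vs B: payoffs [2, 1, 3] → best response Z (payoff 3)
  P2 vs C: payoffs [0, 2, 2] → best response Y/Z (payoff 2)
Mutual best responses: (A,X), (B,Z) → Nash equilibria.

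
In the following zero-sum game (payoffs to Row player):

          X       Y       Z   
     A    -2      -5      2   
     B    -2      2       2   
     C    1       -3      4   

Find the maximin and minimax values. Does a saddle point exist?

Maximin = -2, Minimax = 1, Saddle: False

Work:
Row minimums: [-5, -2, -3] → maximin = -2
Column maximums: [1, 2, 4] → minimax = 1
No saddle point (maximin ≠ minimax). Mixed strategy needed.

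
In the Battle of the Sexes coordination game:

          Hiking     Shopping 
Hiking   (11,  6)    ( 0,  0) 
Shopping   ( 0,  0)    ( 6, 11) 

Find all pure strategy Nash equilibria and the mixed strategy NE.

Pure NE: (Hiking, Hiking) and (Shopping, Shopping); Mixed NE: p = 0.6471, q = 0.3529

Work:
Check pure NE:
(Hiking, Hiking): (11, 6) - no unilateral deviation beneficial
(Shopping, Shopping): (6, 11) - no unilateral deviation beneficial
Mixed NE: P1 plays Hiking with p = 0.6471, P2 plays Hiking with q = 0.3529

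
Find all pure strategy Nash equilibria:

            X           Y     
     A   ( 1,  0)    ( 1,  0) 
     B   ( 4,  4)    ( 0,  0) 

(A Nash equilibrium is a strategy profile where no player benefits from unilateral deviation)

Nash equilibrium: (A, Y), (B, X)

Work:
Best responses:
  P1 vs X: payoffs [1, 4] → best response B (payoff 4)
  P1 vs Y: payoffs [1, 0] → best response A (payoff 1)
  P2 vs A: payoffs [0, 0] → best response X/Y (payoff 0)
  P2 vs B: payoffs [4, 0] → best response X (payoff 4)
Mutual best responses: (A,Y), (B,X) → Nash equilibria.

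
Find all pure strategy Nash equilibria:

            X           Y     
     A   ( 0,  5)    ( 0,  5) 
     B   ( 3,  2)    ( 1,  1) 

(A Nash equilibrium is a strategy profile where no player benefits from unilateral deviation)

Nash equilibrium: (B, X)

Work:
Best responses:
  P1 vs X: payoffs [0, 3] → best response B (payoff 3)
  P1 vs Y: payoffs [0, 1] → best response B (payoff 1)
  P2 vs A: payoffs [5, 5] → best response X/Y (payoff 5)
  P2 vs B: payoffs [2, 1] → best response X (payoff 2)
Mutual best responses: (B,X) → Nash equilibria.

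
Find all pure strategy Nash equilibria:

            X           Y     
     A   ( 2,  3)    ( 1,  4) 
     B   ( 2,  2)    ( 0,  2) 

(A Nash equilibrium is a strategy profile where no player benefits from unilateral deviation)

Nash equilibrium: (A, Y), (B, X)

Work:
Best responses:
  P1 vs X: payoffs [2, 2] → best response A/B (payoff 2)
  P1 vs Y: payoffs [1, 0] → best response A (payoff 1)
  P2 vs A: payoffs [3, 4] → best response Y (payoff 4)
  P2 vs B: payoffs [2, 2] → best response X/Y (payoff 2)
Mutual best responses: (A,Y), (B,X) → Nash equilibria.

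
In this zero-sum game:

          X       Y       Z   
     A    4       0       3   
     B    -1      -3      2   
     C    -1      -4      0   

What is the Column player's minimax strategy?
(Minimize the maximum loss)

Column should play Y, value = 0

Work:
Column player minimizes Row's maximum payoff:
Column X: max payoff to Row = 4
Column Y: max payoff to Row = 0
Column Z: max payoff to Row = 3
Minimum is 0, achieved by column Y.
Minimax strategy: Y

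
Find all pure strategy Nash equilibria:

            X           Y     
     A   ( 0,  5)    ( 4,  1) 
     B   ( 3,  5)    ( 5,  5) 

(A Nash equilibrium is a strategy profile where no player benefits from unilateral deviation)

Nash equilibrium: (B, X), (B, Y)

Work:
Best responses:
  P1 vs X: payoffs [0, 3] → best response B (payoff 3)
  P1 vs Y: payoffs [4, 5] → best response B (payoff 5)
  P2 vs A: payoffs [5, 1] → best response X (payoff 5)
  P2 vs B: payoffs [5, 5] → best response X/Y (payoff 5)
Mutual best responses: (B,X), (B,Y) → Nash equilibria.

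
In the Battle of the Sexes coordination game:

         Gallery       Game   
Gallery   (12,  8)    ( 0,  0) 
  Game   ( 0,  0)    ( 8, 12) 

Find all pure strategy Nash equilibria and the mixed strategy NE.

Pure NE: (Gallery, Gallery) and (Game, Game); Mixed NE: p = 0.6, q = 0.4

Work:
Check pure NE:
(Gallery, Gallery): (12, 8) - no unilateral deviation beneficial
(Game, Game): (8, 12) - no unilateral deviation beneficial
Mixed NE: P1 plays Gallery with p = 0.6, P2 plays Gallery with q = 0.4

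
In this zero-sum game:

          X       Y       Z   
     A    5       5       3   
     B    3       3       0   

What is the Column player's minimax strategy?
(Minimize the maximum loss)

Column should play Z, value = 3

Work:
Column player minimizes Row's maximum payoff:
Column X: max payoff to Row = 5
Column Y: max payoff to Row = 5
Column Z: max payoff to Row = 3
Minimum is 3, achieved by column Z.
Minimax strategy: Z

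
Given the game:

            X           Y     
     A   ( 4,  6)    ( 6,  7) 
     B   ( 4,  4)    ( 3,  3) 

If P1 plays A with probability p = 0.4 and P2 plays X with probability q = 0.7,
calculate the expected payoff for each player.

E[P1] = 4.06, E[P2] = 4.74

Work:
E[P1] = p·q·π₁(A,X) + p·(1-q)·π₁(A,Y) + (1-p)·q·π₁(B,X) + (1-p)·(1-q)·π₁(B,Y)
= 0.4·0.7·4 + 0.4·0.3·6 + 0.6·0.7·4 + 0.6·0.3·3
= 4.06

E[P2] = 4.74 (similar calculation)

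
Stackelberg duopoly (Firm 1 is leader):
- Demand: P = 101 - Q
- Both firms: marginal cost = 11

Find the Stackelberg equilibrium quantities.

q₁* (leader) = 45.0, q₂* (follower) = 22.5

Work:
Follower's reaction: q₂ = (a - c - q₁)/2
Leader substitutes: π₁ = q₁·(a - q₁ - (a-c-q₁)/2 - c)
FOC: q₁* = (101 - 11)/2 = 45.00
Then: q₂* = (101 - 11 - 45.0)/2 = 22.50
Leader has first-mover advantage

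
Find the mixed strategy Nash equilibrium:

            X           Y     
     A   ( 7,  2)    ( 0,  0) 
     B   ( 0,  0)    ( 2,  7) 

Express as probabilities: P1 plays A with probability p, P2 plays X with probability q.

p = 0.7778, q = 0.2222

Work:
Find probabilities that make opponent indifferent:
P2 chooses q to make P1 indifferent between A and B
P1 chooses p to make P2 indifferent between X and Y
Mixed NE: P1 plays (A: 0.7778, B: 0.2222), P2 plays (X: 0.2222, Y: 0.7778)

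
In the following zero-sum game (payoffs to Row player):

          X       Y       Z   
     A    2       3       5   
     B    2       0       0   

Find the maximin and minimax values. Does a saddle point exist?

Maximin = 2, Minimax = 2, Saddle: True

Work:
Row minimums: [2, 0] → maximin = 2
Column maximums: [2, 3, 5] → minimax = 2
Saddle point exists! Game value = 2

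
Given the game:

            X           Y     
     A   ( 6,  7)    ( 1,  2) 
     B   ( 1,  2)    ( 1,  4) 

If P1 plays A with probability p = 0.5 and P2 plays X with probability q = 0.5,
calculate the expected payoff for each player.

E[P1] = 2.25, E[P2] = 3.75

Work:
E[P1] = p·q·π₁(A,X) + p·(1-q)·π₁(A,Y) + (1-p)·q·π₁(B,X) + (1-p)·(1-q)·π₁(B,Y)
= 0.5·0.5·6 + 0.5·0.5·1 + 0.5·0.5·1 + 0.5·0.5·1
= 2.25

E[P2] = 3.75 (similar calculation)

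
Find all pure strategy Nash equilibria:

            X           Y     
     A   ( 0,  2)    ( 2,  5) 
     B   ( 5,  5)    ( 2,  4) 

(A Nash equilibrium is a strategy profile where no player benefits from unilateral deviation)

Nash equilibrium: (A, Y), (B, X)

Work:
Best responses:
  P1 vs X: payoffs [0, 5] → best response B (payoff 5)
  P1 vs Y: payoffs [2, 2] → best response A/B (payoff 2)
  P2 vs A: payoffs [2, 5] → best response Y (payoff 5)
  P2 vs B: payoffs [5, 4] → best response X (payoff 5)
Mutual best responses: (A,Y), (B,X) → Nash equilibria.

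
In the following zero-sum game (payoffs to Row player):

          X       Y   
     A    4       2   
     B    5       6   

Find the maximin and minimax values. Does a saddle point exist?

Maximin = 5, Minimax = 5, Saddle: True

Work:
Row minimums: [2, 5] → maximin = 5
Column maximums: [5, 6] → minimax = 5
Saddle point exists! Game value = 5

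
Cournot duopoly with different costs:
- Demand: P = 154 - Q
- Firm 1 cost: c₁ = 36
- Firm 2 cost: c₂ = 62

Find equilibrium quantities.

q₁* = 48.0, q₂* = 22.0

Work:
Reaction: q₁ = (154 - 36 - q₂)/2
Reaction: q₂ = (154 - 62 - q₁)/2
Solve simultaneously:
q₁* = (154 - 2×36 + 62)/3 = 48.0
q₂* = (154 - 2×62 + 36)/3 = 22.0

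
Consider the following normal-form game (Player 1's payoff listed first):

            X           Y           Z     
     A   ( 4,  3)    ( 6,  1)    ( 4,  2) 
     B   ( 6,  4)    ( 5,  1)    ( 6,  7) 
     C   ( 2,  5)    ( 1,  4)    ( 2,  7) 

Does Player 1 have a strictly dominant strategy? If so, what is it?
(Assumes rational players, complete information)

No strictly dominant strategy exists for Player 1

Work:
A strategy strictly dominates another if it gives a strictly higher payoff against every opponent action. Compare each pair of P1's strategies column-by-column:
  A vs B: [4 vs 6, 6 vs 5, 4 vs 6] → A does not strictly dominate B (column X: 4 ≤ 6)
  A vs C: [4 vs 2, 6 vs 1, 4 vs 2] → A strictly dominates C
  B vs A: [6 vs 4, 5 vs 6, 6 vs 4] → B does not strictly dominate A (column Y: 5 ≤ 6)
  B vs C: [6 vs 2, 5 vs 1, 6 vs 2] → B strictly dominates C
  C vs A: [2 vs 4, 1 vs 6, 2 vs 4] → C does not strictly dominate A (column X: 2 ≤ 4)
  C vs B: [2 vs 6, 1 vs 5, 2 vs 6] → C does not strictly dominate B (column X: 2 ≤ 6)
No single strategy strictly dominates all others → no strictly dominant strategy.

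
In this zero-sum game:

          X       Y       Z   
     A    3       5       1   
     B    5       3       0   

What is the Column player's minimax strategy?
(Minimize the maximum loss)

Column should play Z, value = 1

Work:
Column player minimizes Row's maximum payoff:
Column X: max payoff to Row = 5
Column Y: max payoff to Row = 5
Column Z: max payoff to Row = 1
Minimum is 1, achieved by column Z.
Minimax strategy: Z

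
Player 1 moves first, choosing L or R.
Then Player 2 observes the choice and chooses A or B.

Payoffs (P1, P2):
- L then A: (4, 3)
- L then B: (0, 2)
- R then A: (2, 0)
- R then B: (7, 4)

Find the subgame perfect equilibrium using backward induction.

P1 plays R, P2 plays A after L and B after R; Payoff (7, 4)

Work:
Backward induction:
After L: P2 chooses A → P1 gets 4
After R: P2 chooses B → P1 gets 7
P1 chooses R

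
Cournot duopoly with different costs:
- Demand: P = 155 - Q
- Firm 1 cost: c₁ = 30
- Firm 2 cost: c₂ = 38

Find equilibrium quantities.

q₁* = 44.33, q₂* = 36.33

Work:
Reaction: q₁ = (155 - 30 - q₂)/2
Reaction: q₂ = (155 - 38 - q₁)/2
Solve simultaneously:
q₁* = (155 - 2×30 + 38)/3 = 44.33
q₂* = (155 - 2×38 + 30)/3 = 36.33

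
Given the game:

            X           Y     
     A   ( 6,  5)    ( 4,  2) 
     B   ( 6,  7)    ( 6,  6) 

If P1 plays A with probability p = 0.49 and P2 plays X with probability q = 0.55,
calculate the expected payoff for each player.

E[P1] = 5.559, E[P2] = 5.129

Work:
E[P1] = p·q·π₁(A,X) + p·(1-q)·π₁(A,Y) + (1-p)·q·π₁(B,X) + (1-p)·(1-q)·π₁(B,Y)
= 0.49·0.55·6 + 0.49·0.45·4 + 0.51·0.55·6 + 0.51·0.45·6
= 5.559

E[P2] = 5.129 (similar calculation)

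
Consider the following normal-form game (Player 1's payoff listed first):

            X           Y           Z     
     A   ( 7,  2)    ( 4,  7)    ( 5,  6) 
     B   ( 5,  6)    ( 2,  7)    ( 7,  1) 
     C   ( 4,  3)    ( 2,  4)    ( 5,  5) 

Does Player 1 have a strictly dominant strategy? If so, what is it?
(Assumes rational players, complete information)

No strictly dominant strategy exists for Player 1

Work:
A strategy strictly dominates another if it gives a strictly higher payoff against every opponent action. Compare each pair of P1's strategies column-by-column:
  A vs B: [7 vs 5, 4 vs 2, 5 vs 7] → A does not strictly dominate B (column Z: 5 ≤ 7)
  A vs C: [7 vs 4, 4 vs 2, 5 vs 5] → A does not strictly dominate C (column Z: 5 ≤ 5)
  B vs A: [5 vs 7, 2 vs 4, 7 vs 5] → B does not strictly dominate A (column X: 5 ≤ 7)
  B vs C: [5 vs 4, 2 vs 2, 7 vs 5] → B does not strictly dominate C (column Y: 2 ≤ 2)
  C vs A: [4 vs 7, 2 vs 4, 5 vs 5] → C does not strictly dominate A (column X: 4 ≤ 7)
  C vs B: [4 vs 5, 2 vs 2, 5 vs 7] → C does not strictly dominate B (column X: 4 ≤ 5)
No single strategy strictly dominates all others → no strictly dominant strategy.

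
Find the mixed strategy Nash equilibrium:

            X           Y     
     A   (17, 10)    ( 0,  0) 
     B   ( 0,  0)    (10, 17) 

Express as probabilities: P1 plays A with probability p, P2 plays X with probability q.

p = 0.6296, q = 0.3704

Work:
Find probabilities that make opponent indifferent:
P2 chooses q to make P1 indifferent between A and B
P1 chooses p to make P2 indifferent between X and Y
Mixed NE: P1 plays (A: 0.6296, B: 0.3704), P2 plays (X: 0.3704, Y: 0.6296)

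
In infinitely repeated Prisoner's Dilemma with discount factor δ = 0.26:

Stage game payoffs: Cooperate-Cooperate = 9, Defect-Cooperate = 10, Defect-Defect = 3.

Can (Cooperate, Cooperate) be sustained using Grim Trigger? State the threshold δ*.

δ* = 0.1429; since δ = 0.26 ≥ 0.1429, cooperation can be sustained

Work:
For Grim Trigger:
Cooperate forever: 9/(1-δ)
Defect then punished: 10 + 3·δ/(1-δ)
Need: 9/(1-δ) ≥ 10 + 3·δ/(1-δ)
Solving: δ ≥ (T-R)/(T-P) = (10-9)/(10-3) = 0.1429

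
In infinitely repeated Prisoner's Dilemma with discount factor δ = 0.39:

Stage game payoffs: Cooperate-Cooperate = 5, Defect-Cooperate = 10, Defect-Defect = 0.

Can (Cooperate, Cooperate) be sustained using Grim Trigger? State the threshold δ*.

δ* = 0.5; since δ = 0.39 < 0.5, cooperation cannot be sustained

Work:
For Grim Trigger:
Cooperate forever: 5/(1-δ)
Defect then punished: 10 + 0·δ/(1-δ)
Need: 5/(1-δ) ≥ 10 + 0·δ/(1-δ)
Solving: δ ≥ (T-R)/(T-P) = (10-5)/(10-0) = 0.5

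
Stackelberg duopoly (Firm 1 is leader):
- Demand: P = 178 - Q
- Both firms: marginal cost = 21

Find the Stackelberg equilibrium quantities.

q₁* (leader) = 78.5, q₂* (follower) = 39.25

Work:
Follower's reaction: q₂ = (a - c - q₁)/2
Leader substitutes: π₁ = q₁·(a - q₁ - (a-c-q₁)/2 - c)
FOC: q₁* = (178 - 21)/2 = 78.50
Then: q₂* = (178 - 21 - 78.5)/2 = 39.25
Leader has first-mover advantage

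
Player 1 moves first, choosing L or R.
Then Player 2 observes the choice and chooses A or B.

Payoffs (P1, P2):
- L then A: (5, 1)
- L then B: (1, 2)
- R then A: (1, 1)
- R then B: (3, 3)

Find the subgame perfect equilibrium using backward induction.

P1 plays R, P2 plays B after L and B after R; Payoff (3, 3)

Work:
Backward induction:
After L: P2 chooses B → P1 gets 1
After R: P2 chooses B → P1 gets 3
P1 chooses R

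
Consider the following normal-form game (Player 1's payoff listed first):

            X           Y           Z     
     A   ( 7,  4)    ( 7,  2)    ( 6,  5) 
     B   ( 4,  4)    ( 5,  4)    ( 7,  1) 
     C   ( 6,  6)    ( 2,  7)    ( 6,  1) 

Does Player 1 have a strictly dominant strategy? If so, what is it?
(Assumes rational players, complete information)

No strictly dominant strategy exists for Player 1

Work:
A strategy strictly dominates another if it gives a strictly higher payoff against every opponent action. Compare each pair of P1's strategies column-by-column:
  A vs B: [7 vs 4, 7 vs 5, 6 vs 7] → A does not strictly dominate B (column Z: 6 ≤ 7)
  A vs C: [7 vs 6, 7 vs 2, 6 vs 6] → A does not strictly dominate C (column Z: 6 ≤ 6)
  B vs A: [4 vs 7, 5 vs 7, 7 vs 6] → B does not strictly dominate A (column X: 4 ≤ 7)
  B vs C: [4 vs 6, 5 vs 2, 7 vs 6] → B does not strictly dominate C (column X: 4 ≤ 6)
  C vs A: [6 vs 7, 2 vs 7, 6 vs 6] → C does not strictly dominate A (column X: 6 ≤ 7)
  C vs B: [6 vs 4, 2 vs 5, 6 vs 7] → C does not strictly dominate B (column Y: 2 ≤ 5)
No single strategy strictly dominates all others → no strictly dominant strategy.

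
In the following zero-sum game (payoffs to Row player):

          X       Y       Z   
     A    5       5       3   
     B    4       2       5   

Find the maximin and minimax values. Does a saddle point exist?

Maximin = 3, Minimax = 5, Saddle: False

Work:
Row minimums: [3, 2] → maximin = 3
Column maximums: [5, 5, 5] → minimax = 5
No saddle point (maximin ≠ minimax). Mixed strategy needed.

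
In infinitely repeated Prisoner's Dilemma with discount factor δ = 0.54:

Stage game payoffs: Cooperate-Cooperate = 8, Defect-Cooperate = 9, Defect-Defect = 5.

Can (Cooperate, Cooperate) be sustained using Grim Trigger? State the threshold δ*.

δ* = 0.25; since δ = 0.54 ≥ 0.25, cooperation can be sustained

Work:
For Grim Trigger:
Cooperate forever: 8/(1-δ)
Defect then punished: 9 + 5·δ/(1-δ)
Need: 8/(1-δ) ≥ 9 + 5·δ/(1-δ)
Solving: δ ≥ (T-R)/(T-P) = (9-8)/(9-5) = 0.25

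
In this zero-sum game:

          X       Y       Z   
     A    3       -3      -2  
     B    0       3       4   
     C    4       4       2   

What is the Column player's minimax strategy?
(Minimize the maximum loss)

Column should play X or Y or Z (all achieve the minimum), value = 4

Work:
Column player minimizes Row's maximum payoff:
Column X: max payoff to Row = 4
Column Y: max payoff to Row = 4
Column Z: max payoff to Row = 4
Minimum is 4, achieved by columns X, Y, Z (tied).
Each of X or Y or Z is a minimax strategy.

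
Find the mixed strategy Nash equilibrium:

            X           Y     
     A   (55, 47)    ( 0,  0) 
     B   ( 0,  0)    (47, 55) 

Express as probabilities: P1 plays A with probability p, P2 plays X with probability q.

p = 0.5392, q = 0.4608

Work:
Find probabilities that make opponent indifferent:
P2 chooses q to make P1 indifferent between A and B
P1 chooses p to make P2 indifferent between X and Y
Mixed NE: P1 plays (A: 0.5392, B: 0.4608), P2 plays (X: 0.4608, Y: 0.5392)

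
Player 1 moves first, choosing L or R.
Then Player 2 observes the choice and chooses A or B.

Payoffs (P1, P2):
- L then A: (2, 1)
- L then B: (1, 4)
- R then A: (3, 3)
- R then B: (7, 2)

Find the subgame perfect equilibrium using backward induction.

P1 plays R, P2 plays B after L and A after R; Payoff (3, 3)

Work:
Backward induction:
After L: P2 chooses B → P1 gets 1
After R: P2 chooses A → P1 gets 3
P1 chooses R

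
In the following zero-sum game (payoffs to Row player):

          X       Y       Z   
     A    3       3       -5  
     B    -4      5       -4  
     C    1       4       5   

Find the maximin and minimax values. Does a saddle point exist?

Maximin = 1, Minimax = 3, Saddle: False

Work:
Row minimums: [-5, -4, 1] → maximin = 1
Column maximums: [3, 5, 5] → minimax = 3
No saddle point (maximin ≠ minimax). Mixed strategy needed.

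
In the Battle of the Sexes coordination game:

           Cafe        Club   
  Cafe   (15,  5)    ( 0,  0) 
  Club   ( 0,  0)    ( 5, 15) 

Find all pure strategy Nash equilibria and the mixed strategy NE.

Pure NE: (Cafe, Cafe) and (Club, Club); Mixed NE: p = 0.75, q = 0.25

Work:
Check pure NE:
(Cafe, Cafe): (15, 5) - no unilateral deviation beneficial
(Club, Club): (5, 15) - no unilateral deviation beneficial
Mixed NE: P1 plays Cafe with p = 0.75, P2 plays Cafe with q = 0.25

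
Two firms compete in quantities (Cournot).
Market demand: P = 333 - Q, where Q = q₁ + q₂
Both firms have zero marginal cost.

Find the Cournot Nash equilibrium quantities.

q₁* = q₂* = 111.0; P* = 111.0

Work:
Profit: π_i = P·q_i = (a - q_i - q_j)·q_i
FOC: ∂π_i/∂q_i = a - 2q_i - q_j = 0
Reaction function: q_i = (333 - q_j)/2
Symmetry: q* = 333/3 = 111.0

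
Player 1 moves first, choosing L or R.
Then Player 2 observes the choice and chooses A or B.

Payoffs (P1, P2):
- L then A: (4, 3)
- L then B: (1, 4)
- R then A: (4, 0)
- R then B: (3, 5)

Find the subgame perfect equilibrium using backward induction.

P1 plays R, P2 plays B after L and B after R; Payoff (3, 5)

Work:
Backward induction:
After L: P2 chooses B → P1 gets 1
After R: P2 chooses B → P1 gets 3
P1 chooses R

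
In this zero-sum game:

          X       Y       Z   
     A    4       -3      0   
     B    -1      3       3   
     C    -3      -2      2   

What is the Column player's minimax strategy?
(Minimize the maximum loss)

Column should play Y or Z (all achieve the minimum), value = 3

Work:
Column player minimizes Row's maximum payoff:
Column X: max payoff to Row = 4
Column Y: max payoff to Row = 3
Column Z: max payoff to Row = 3
Minimum is 3, achieved by columns Y, Z (tied).
Each of Y or Z is a minimax strategy.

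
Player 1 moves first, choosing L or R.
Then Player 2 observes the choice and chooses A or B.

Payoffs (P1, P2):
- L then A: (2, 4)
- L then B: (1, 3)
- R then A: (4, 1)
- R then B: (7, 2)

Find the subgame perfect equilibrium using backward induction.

P1 plays R, P2 plays A after L and B after R; Payoff (7, 2)

Work:
Backward induction:
After L: P2 chooses A → P1 gets 2
After R: P2 chooses B → P1 gets 7
P1 chooses R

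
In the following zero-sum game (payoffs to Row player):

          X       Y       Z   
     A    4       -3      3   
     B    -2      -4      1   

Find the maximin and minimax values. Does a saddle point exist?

Maximin = -3, Minimax = -3, Saddle: True

Work:
Row minimums: [-3, -4] → maximin = -3
Column maximums: [4, -3, 3] → minimax = -3
Saddle point exists! Game value = -3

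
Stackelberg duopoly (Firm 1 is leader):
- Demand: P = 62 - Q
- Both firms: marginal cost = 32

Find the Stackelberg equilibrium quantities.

q₁* (leader) = 15.0, q₂* (follower) = 7.5

Work:
Follower's reaction: q₂ = (a - c - q₁)/2
Leader substitutes: π₁ = q₁·(a - q₁ - (a-c-q₁)/2 - c)
FOC: q₁* = (62 - 32)/2 = 15.00
Then: q₂* = (62 - 32 - 15.0)/2 = 7.50
Leader has first-mover advantage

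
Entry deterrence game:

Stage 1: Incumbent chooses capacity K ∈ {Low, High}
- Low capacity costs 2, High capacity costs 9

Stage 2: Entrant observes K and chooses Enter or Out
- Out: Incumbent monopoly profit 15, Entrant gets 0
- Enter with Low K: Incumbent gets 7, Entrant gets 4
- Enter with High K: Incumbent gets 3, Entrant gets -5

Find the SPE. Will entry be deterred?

SPE: (High, Enter|Low, Out|High); Entry deterred. Incumbent net profit = 6

Work:
After Low K: Entrant enters (4 > 0)
After High K: Entrant stays out (-5 < 0)
Incumbent: Low → 7−2=5, High → 15−9=6
Incumbent chooses High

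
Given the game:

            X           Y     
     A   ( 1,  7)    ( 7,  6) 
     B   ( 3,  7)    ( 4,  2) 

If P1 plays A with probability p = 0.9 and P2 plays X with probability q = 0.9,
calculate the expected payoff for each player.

E[P1] = 1.75, E[P2] = 6.86

Work:
E[P1] = p·q·π₁(A,X) + p·(1-q)·π₁(A,Y) + (1-p)·q·π₁(B,X) + (1-p)·(1-q)·π₁(B,Y)
= 0.9·0.9·1 + 0.9·0.1·7 + 0.1·0.9·3 + 0.1·0.1·4
= 1.75

E[P2] = 6.86 (similar calculation)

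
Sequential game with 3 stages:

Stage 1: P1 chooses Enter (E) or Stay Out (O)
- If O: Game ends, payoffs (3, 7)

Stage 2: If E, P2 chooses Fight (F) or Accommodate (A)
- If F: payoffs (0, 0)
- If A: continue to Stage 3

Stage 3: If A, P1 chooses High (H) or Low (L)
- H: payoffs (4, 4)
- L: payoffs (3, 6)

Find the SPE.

SPE: (E, A, H); Outcome (4, 4)

Work:
Stage 3: P1 chooses H (4 vs 3)
Stage 2: P2: F->0, A->4 (anticipating H). Choose A
Stage 1: P1: O->3, E->4 (anticipating A, H). Choose E
SPE path: E -> A -> H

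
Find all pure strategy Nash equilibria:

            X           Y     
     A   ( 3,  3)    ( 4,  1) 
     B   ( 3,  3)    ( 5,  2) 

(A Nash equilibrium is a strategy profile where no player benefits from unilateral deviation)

Nash equilibrium: (A, X), (B, X)

Work:
Best responses:
  P1 vs X: payoffs [3, 3] → best response A/B (payoff 3)
  P1 vs Y: payoffs [4, 5] → best response B (payoff 5)
  P2 vs A: payoffs [3, 1] → best response X (payoff 3)
  P2 vs B: payoffs [3, 2] → best response X (payoff 3)
Mutual best responses: (A,X), (B,X) → Nash equilibria.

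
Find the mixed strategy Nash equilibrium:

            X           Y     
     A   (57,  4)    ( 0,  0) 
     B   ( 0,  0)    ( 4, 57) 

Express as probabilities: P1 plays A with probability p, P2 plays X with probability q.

p = 0.9344, q = 0.0656

Work:
Find probabilities that make opponent indifferent:
P2 chooses q to make P1 indifferent between A and B
P1 chooses p to make P2 indifferent between X and Y
Mixed NE: P1 plays (A: 0.9344, B: 0.0656), P2 plays (X: 0.0656, Y: 0.9344)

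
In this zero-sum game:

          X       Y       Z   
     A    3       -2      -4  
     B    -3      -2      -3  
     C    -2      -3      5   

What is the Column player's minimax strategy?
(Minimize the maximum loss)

Column should play Y, value = -2

Work:
Column player minimizes Row's maximum payoff:
Column X: max payoff to Row = 3
Column Y: max payoff to Row = -2
Column Z: max payoff to Row = 5
Minimum is -2, achieved by column Y.
Minimax strategy: Y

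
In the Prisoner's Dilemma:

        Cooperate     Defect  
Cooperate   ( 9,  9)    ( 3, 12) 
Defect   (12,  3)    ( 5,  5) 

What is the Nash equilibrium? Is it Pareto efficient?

(Defect, Defect) is NE; not Pareto efficient

Work:
Defect dominates Cooperate for both players:
If P2 cooperates: Defect (12) > Cooperate (9)
If P2 defects: Defect (5) > Cooperate (3)
NE: (Defect, Defect) with payoff (5, 5)
But (Cooperate, Cooperate) = (9, 9) Pareto dominates (5, 5)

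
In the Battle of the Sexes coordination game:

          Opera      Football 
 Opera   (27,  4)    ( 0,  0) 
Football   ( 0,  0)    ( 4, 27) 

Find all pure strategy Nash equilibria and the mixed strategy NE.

Pure NE: (Opera, Opera) and (Football, Football); Mixed NE: p = 0.871, q = 0.129

Work:
Check pure NE:
(Opera, Opera): (27, 4) - no unilateral deviation beneficial
(Football, Football): (4, 27) - no unilateral deviation beneficial
Mixed NE: P1 plays Opera with p = 0.871, P2 plays Opera with q = 0.129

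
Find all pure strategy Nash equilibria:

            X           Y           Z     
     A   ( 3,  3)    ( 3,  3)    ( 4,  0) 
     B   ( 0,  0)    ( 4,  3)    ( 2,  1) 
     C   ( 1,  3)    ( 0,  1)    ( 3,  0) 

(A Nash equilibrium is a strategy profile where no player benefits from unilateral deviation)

Nash equilibrium: (A, X), (B, Y)

Work:
Best responses:
  P1 vs X: payoffs [3, 0, 1] → best response A (payoff 3)
  P1 vs Y: payoffs [3, 4, 0] → best response B (payoff 4)
  P1 vs Z: payoffs [4, 2, 3] → best response A (payoff 4)
  P2 vs A: payoffs [3, 3, 0] → best response X/Y (payoff 3)
  P2 vs B: payoffs [0, 3, 1] → best response Y (payoff 3)
  P2 vs C: payoffs [3, 1, 0] → best response X (payoff 3)
Mutual best responses: (A,X), (B,Y) → Nash equilibria.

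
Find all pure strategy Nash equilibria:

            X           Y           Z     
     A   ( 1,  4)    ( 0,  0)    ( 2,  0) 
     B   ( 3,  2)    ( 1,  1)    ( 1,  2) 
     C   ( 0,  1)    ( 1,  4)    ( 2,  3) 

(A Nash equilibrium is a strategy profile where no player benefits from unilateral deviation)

Nash equilibrium: (B, X), (C, Y)

Work:
Best responses:
  P1 vs X: payoffs [1, 3, 0] → best response B (payoff 3)
  P1 vs Y: payoffs [0, 1, 1] → best response B/C (payoff 1)
  P1 vs Z: payoffs [2, 1, 2] → best response A/C (payoff 2)
  P2 vs A: payoffs [4, 0, 0] → best response X (payoff 4)
  P2 vs B: payoffs [2, 1, 2] → best response X/Z (payoff 2)
  P2 vs C: payoffs [1, 4, 3] → best response Y (payoff 4)
Mutual best responses: (B,X), (C,Y) → Nash equilibria.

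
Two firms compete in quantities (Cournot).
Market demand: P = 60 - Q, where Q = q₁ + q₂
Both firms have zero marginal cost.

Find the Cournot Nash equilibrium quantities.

q₁* = q₂* = 20.0; P* = 20.0

Work:
Profit: π_i = P·q_i = (a - q_i - q_j)·q_i
FOC: ∂π_i/∂q_i = a - 2q_i - q_j = 0
Reaction function: q_i = (60 - q_j)/2
Symmetry: q* = 60/3 = 20.0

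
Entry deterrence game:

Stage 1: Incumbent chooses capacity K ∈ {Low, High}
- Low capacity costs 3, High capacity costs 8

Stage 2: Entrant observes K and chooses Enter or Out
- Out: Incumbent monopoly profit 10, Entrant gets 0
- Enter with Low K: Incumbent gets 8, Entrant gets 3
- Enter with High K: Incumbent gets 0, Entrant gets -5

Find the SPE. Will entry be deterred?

SPE: (Low, Enter|Low, Out|High); Entry not deterred. Incumbent net profit = 5, Entrant gets 3

Work:
After Low K: Entrant enters (3 > 0)
After High K: Entrant stays out (-5 < 0)
Incumbent: Low → 8−3=5, High → 10−8=2
Incumbent chooses Low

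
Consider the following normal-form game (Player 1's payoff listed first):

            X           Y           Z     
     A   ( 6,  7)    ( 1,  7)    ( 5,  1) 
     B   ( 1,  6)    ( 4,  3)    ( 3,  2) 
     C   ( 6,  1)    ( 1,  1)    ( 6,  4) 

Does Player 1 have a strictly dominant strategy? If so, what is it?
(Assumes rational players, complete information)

No strictly dominant strategy exists for Player 1

Work:
A strategy strictly dominates another if it gives a strictly higher payoff against every opponent action. Compare each pair of P1's strategies column-by-column:
  A vs B: [6 vs 1, 1 vs 4, 5 vs 3] → A does not strictly dominate B (column Y: 1 ≤ 4)
  A vs C: [6 vs 6, 1 vs 1, 5 vs 6] → A does not strictly dominate C (column X: 6 ≤ 6)
  B vs A: [1 vs 6, 4 vs 1, 3 vs 5] → B does not strictly dominate A (column X: 1 ≤ 6)
  B vs C: [1 vs 6, 4 vs 1, 3 vs 6] → B does not strictly dominate C (column X: 1 ≤ 6)
  C vs A: [6 vs 6, 1 vs 1, 6 vs 5] → C does not strictly dominate A (column X: 6 ≤ 6)
  C vs B: [6 vs 1, 1 vs 4, 6 vs 3] → C does not strictly dominate B (column Y: 1 ≤ 4)
No single strategy strictly dominates all others → no strictly dominant strategy.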